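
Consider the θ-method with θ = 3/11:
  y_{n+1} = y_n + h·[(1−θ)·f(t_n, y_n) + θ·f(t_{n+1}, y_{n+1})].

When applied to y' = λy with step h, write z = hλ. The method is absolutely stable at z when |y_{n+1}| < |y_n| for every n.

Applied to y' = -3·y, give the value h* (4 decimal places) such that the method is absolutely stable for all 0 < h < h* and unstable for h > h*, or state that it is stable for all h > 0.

On y'=λy, z=hλ:
  y_{n+1} = y_n + z·[8/11·y_n + 3/11·y_{n+1}] ⇒ (1 − 3/11z)y_{n+1} = (1 + 8/11z)y_n
  ⇒ R(z) = (1 + 8/11z)/(1 − 3/11z).

Boundary: |R(x)|=1, x<0.
x=-0.33: |R|=0.6972
R=−1: 1+8/11x = −1+3/11x ⇒ -5/11x=2 ⇒ x=2/(-5/11)=-4.4000
Confirm numerically:
  x=-3.560: |R|=0.80627 <1
  x=-3.263: |R|=0.72654 <1
  x=-1.950: |R|=0.27300 <1
  x=-4.543: |R|=1.02903 >1
  x=-4.467: |R|=1.01373 >1
Interval (-4.4000, 0).

(-4.4000,0); λ=-3 ⇒ h* = (22/5)/3 = 1.4667.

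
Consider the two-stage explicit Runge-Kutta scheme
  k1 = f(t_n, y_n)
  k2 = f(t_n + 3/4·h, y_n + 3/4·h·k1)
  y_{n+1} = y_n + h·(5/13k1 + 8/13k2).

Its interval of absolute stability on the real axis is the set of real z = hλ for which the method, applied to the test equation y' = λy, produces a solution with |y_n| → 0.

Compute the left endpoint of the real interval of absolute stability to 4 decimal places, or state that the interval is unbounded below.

left endpoint -2.1667.

Test eqn y'=λy, z=hλ:
  k1=λy_n ⇒ h·k1=z·y_n;  k2=λ(1+3/4z)y_n ⇒ h·k2=z(1+3/4z)y_n
  y_{n+1}/y_n = 1 + 5/13z + 8/13z(1+3/4z) = 1 + z + 6/13z²
  Hence R(z) = 1 + z + 6/13z².

Solve |R(x)|<1 on ℝ⁻.
x=-1.66: |R|=0.6118
R=1: x+6/13x²=0 ⇒ x=−13/6=-2.1667; min R=1−1/(4·6/13)=0.4583>−1
Confirm numerically:
  x=-1.784: |R|=0.68492 <1
  x=-1.717: |R|=0.64366 <1
  x=-1.099: |R|=0.45845 <1
  x=-2.510: |R|=1.39774 >1
  x=-2.318: |R|=1.16190 >1
So |R|<1 on (-2.1667, 0).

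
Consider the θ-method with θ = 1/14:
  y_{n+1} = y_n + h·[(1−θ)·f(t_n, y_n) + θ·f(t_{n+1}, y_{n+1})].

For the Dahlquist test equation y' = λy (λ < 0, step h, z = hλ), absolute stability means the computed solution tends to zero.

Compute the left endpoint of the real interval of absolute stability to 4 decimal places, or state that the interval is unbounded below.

Set f=λy, z=hλ:
  y_{n+1} = y_n + z·[13/14·y_n + 1/14·y_{n+1}] ⇒ (1 − 1/14z)y_{n+1} = (1 + 13/14z)y_n
  R(z) = (1 + 13/14z)/(1 − 1/14z).

Boundary: |R(x)|=1, x<0.
x=-0.73: |R|=0.3062
R=−1: 1+13/14x = −1+1/14x ⇒ -6/7x=2 ⇒ x=2/(-6/7)=-2.3333
Confirm numerically:
  x=-1.869: |R|=0.64888 <1
  x=-1.496: |R|=0.35157 <1
  x=-1.282: |R|=0.17445 <1
  x=-2.699: |R|=1.26277 >1
  x=-2.513: |R|=1.13056 >1
Interval (-2.3333, 0).

z* = -2.3333.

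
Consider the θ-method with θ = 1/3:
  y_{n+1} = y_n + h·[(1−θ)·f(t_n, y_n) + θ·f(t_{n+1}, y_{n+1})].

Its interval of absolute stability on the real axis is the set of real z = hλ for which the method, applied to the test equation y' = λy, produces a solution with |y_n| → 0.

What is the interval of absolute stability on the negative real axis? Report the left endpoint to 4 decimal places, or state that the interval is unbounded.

With y'=λy (z=hλ):
  y_{n+1} = y_n + z·[2/3·y_n + 1/3·y_{n+1}] ⇒ (1 − 1/3z)y_{n+1} = (1 + 2/3z)y_n
  Hence R(z) = (1 + 2/3z)/(1 − 1/3z).

Need |R(x)|<1, x<0.
x=-1.45: |R|=0.0225
R=−1: 1+2/3x = −1+1/3x ⇒ -1/3x=2 ⇒ x=2/(-1/3)=-6.0000
Confirm numerically:
  x=-5.792: |R|=0.97634 <1
  x=-5.703: |R|=0.96587 <1
  x=-4.355: |R|=0.77634 <1
  x=-4.153: |R|=0.74179 <1
  x=-6.550: |R|=1.05759 >1
  x=-6.540: |R|=1.05660 >1
  x=-6.339: |R|=1.03630 >1
Stable set (-6.0000, 0).

z∈(-6.0000,0).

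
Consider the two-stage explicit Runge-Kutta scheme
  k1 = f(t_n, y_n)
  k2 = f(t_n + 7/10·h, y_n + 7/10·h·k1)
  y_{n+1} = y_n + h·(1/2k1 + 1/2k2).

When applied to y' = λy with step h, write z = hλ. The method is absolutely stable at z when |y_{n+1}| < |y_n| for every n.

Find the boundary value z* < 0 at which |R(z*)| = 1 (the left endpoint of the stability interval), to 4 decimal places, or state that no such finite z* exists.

z* = -2.8571.

On y'=λy, z=hλ:
  k1=λy_n ⇒ h·k1=z·y_n;  k2=λ(1+7/10z)y_n ⇒ h·k2=z(1+7/10z)y_n
  y_{n+1}/y_n = 1 + 1/2z + 1/2z(1+7/10z) = 1 + z + 7/20z²
  ⇒ R(z) = 1 + z + 7/20z².

Need |R(x)|<1, x<0.
x=-1.34: |R|=0.2885
R=1: x+7/20x²=0 ⇒ x=−20/7=-2.8571; min R=1−1/(4·7/20)=0.2857>−1
Confirm numerically:
  x=-2.380: |R|=0.60254 <1
  x=-2.303: |R|=0.55333 <1
  x=-1.535: |R|=0.28968 <1
  x=-1.433: |R|=0.28572 <1
  x=-3.447: |R|=1.71163 >1
  x=-3.326: |R|=1.54580 >1
  x=-3.105: |R|=1.26936 >1
Interval (-2.8571, 0).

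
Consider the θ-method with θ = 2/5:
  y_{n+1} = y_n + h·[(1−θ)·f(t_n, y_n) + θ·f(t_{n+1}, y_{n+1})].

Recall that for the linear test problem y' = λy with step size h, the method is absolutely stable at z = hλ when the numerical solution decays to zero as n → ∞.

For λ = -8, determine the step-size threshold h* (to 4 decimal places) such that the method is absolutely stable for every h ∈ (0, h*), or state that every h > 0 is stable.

Test eqn y'=λy, z=hλ:
  y_{n+1} = y_n + z·[3/5·y_n + 2/5·y_{n+1}] ⇒ (1 − 2/5z)y_{n+1} = (1 + 3/5z)y_n
  ⇒ R(z) = (1 + 3/5z)/(1 − 2/5z).

Find x<0 with |R(x)|<1.
x=-1.38: |R|=0.1108
R=−1: 1+3/5x = −1+2/5x ⇒ -1/5x=2 ⇒ x=2/(-1/5)=-10.0000
Confirm numerically:
  x=-9.546: |R|=0.98116 <1
  x=-6.690: |R|=0.81991 <1
  x=-5.916: |R|=0.75737 <1
  x=-5.851: |R|=0.75159 <1
  x=-10.538: |R|=1.02063 >1
  x=-10.466: |R|=1.01797 >1
  x=-10.405: |R|=1.01569 >1
Stable set (-10.0000, 0).

(-10.0000,0); λ=-8 ⇒ h* = (10)/8 = 1.2500.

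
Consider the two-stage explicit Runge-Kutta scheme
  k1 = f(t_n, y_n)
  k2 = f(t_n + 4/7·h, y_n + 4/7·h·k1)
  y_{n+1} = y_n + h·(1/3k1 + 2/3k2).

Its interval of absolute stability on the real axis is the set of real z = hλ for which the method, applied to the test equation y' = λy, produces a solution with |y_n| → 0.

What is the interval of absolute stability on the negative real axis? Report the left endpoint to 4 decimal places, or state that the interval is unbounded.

Set f=λy, z=hλ:
  k1=λy_n ⇒ h·k1=z·y_n;  k2=λ(1+4/7z)y_n ⇒ h·k2=z(1+4/7z)y_n
  y_{n+1}/y_n = 1 + 1/3z + 2/3z(1+4/7z) = 1 + z + 8/21z²
  so R(z) = 1 + z + 8/21z².

Boundary: |R(x)|=1, x<0.
x=-0.86: |R|=0.4218
R=1: x+8/21x²=0 ⇒ x=−21/8=-2.6250; min R=1−1/(4·8/21)=0.3438>−1
Confirm numerically:
  x=-1.775: |R|=0.42524 <1
  x=-1.290: |R|=0.34394 <1
  x=-1.137: |R|=0.35548 <1
  x=-2.909: |R|=1.31473 >1
  x=-2.901: |R|=1.30502 >1
  x=-2.693: |R|=1.06976 >1
Stable set (-2.6250, 0).

z∈(-2.6250,0).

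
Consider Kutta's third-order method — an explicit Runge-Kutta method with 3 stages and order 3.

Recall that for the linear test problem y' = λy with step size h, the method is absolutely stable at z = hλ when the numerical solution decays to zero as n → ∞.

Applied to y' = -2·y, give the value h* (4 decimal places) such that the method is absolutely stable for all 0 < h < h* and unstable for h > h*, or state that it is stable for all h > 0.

Test eqn y'=λy, z=hλ:
  order 3, 3-stage ⇒ R(z)=1+z+z^2/2+z^3/6
  (e.g. R(-1.56)=0.02406, |R|=0.02406)

Need |R(x)|<1, x<0.
x=-1.56: |R|=0.0241
|R(-2.58)|=1.1141 |R(-1.47)|=0.0810 |R(-1.24)|=0.2110
Bisect:
  x_lo=-3.0442 |R|=2.1126  x_hi=-0.0948 |R|=0.9096
  mid=-1.56951 |R|=0.01779 →hi
  mid=-2.30688 |R|=0.69211 →hi
  mid=-2.67556 |R|=1.28847 →lo
  mid=-2.49122 |R|=0.96495 →hi
  mid=-2.58339 |R|=1.11998 →lo
  mid=-2.53730 |R|=1.04084 →lo
  mid=-2.51426 |R|=1.00249 →lo
  mid=-2.50274 |R|=0.98362 →hi
  mid=-2.50850 |R|=0.99303 →hi
  mid=-2.51138 |R|=0.99776 →hi
  ...
  [-2.51282,-2.51264] ⇒ x*=-2.5127
Stable set (-2.5127, 0).

(-2.5127,0); λ=-2 ⇒ h* = 1.2564.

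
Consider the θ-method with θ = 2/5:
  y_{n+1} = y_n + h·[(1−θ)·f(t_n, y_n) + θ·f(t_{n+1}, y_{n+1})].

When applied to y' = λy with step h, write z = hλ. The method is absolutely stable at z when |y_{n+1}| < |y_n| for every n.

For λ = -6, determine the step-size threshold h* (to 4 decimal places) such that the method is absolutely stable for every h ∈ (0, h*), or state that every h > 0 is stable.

(-10.0000,0); λ=-6 ⇒ h* = (10)/6 = 1.6667.

Set f=λy, z=hλ:
  y_{n+1} = y_n + z·[3/5·y_n + 2/5·y_{n+1}] ⇒ (1 − 2/5z)y_{n+1} = (1 + 3/5z)y_n
  R(z) = (1 + 3/5z)/(1 − 2/5z).

Need |R(x)|<1, x<0.
x=-0.91: |R|=0.3328
R=−1: 1+3/5x = −1+2/5x ⇒ -1/5x=2 ⇒ x=2/(-1/5)=-10.0000
Confirm numerically:
  x=-8.994: |R|=0.95624 <1
  x=-8.100: |R|=0.91038 <1
  x=-7.154: |R|=0.85260 <1
  x=-6.113: |R|=0.77435 <1
  x=-10.278: |R|=1.01088 >1
  x=-10.170: |R|=1.00671 >1
  x=-10.044: |R|=1.00175 >1
Interval (-10.0000, 0).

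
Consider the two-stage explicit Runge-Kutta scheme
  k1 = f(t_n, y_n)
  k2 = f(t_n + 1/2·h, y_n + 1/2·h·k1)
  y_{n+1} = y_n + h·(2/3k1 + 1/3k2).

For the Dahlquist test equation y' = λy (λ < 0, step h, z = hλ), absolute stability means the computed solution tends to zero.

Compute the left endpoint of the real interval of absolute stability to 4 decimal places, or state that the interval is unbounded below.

Set f=λy, z=hλ:
  k1=λy_n ⇒ h·k1=z·y_n;  k2=λ(1+1/2z)y_n ⇒ h·k2=z(1+1/2z)y_n
  y_{n+1}/y_n = 1 + 2/3z + 1/3z(1+1/2z) = 1 + z + 1/6z²
  ⇒ R(z) = 1 + z + 1/6z².

Find x<0 with |R(x)|<1.
x=-0.54: |R|=0.5086
R=1: x+1/6x²=0 ⇒ x=−6=-6.0000; min R=1−1/(4·1/6)=-0.5000>−1
Confirm numerically:
  x=-5.962: |R|=0.96224 <1
  x=-5.844: |R|=0.84806 <1
  x=-5.426: |R|=0.48091 <1
  x=-6.424: |R|=1.45396 >1
  x=-6.409: |R|=1.43688 >1
  x=-6.092: |R|=1.09341 >1
So |R|<1 on (-6.0000, 0).

left endpoint -6.0000.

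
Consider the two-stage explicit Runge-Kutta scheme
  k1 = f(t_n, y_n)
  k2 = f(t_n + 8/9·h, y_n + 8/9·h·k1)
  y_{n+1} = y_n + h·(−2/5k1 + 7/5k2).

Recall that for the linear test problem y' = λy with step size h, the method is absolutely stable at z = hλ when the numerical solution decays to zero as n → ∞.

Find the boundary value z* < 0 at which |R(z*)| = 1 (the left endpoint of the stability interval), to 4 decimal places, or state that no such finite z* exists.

Set f=λy, z=hλ:
  k1=λy_n ⇒ h·k1=z·y_n;  k2=λ(1+8/9z)y_n ⇒ h·k2=z(1+8/9z)y_n
  y_{n+1}/y_n = 1 − 2/5z + 7/5z(1+8/9z) = 1 + z + 56/45z²
  Hence R(z) = 1 + z + 56/45z².

Find x<0 with |R(x)|<1.
x=-1: |R|=1.2444
R=1: x+56/45x²=0 ⇒ x=−45/56=-0.8036; min R=1−1/(4·56/45)=0.7991>−1
Confirm numerically:
  x=-0.654: |R|=0.87827 <1
  x=-0.519: |R|=0.81620 <1
  x=-0.409: |R|=0.79917 <1
  x=-0.910: |R|=1.12052 >1
  x=-0.904: |R|=1.11298 >1
Interval (-0.8036, 0).

z* = -0.8036.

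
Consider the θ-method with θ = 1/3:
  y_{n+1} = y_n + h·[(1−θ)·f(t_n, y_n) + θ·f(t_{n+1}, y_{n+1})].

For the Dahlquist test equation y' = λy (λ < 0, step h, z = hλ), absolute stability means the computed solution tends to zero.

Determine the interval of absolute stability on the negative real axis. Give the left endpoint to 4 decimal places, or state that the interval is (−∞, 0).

With y'=λy (z=hλ):
  y_{n+1} = y_n + z·[2/3·y_n + 1/3·y_{n+1}] ⇒ (1 − 1/3z)y_{n+1} = (1 + 2/3z)y_n
  Hence R(z) = (1 + 2/3z)/(1 − 1/3z).

Need |R(x)|<1, x<0.
x=-1.23: |R|=0.1277
R=−1: 1+2/3x = −1+1/3x ⇒ -1/3x=2 ⇒ x=2/(-1/3)=-6.0000
Confirm numerically:
  x=-5.974: |R|=0.99710 <1
  x=-4.897: |R|=0.86033 <1
  x=-2.913: |R|=0.47793 <1
  x=-6.196: |R|=1.02131 >1
  x=-6.186: |R|=1.02025 >1
Stable set (-6.0000, 0).

(-6.0000, 0).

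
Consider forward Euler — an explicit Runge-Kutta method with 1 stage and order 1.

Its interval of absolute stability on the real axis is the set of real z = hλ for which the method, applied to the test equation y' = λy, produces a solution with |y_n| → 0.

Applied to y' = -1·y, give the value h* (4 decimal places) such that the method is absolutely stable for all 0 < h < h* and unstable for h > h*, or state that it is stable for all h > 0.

(-2.0000,0); λ=-1 ⇒ h* = 2.0000.

Test eqn y'=λy, z=hλ:
  order 1, 1-stage ⇒ R(z)=1+z
  (e.g. R(-0.33)=0.67000, |R|=0.67000)

Find x<0 with |R(x)|<1.
x=-0.33: |R|=0.6700
|R(-2.36)|=1.3600 |R(-0.98)|=0.0200 |R(-0.77)|=0.2300
Bisect:
  x_lo=-2.3505 |R|=1.3505  x_hi=-0.3068 |R|=0.6932
  mid=-1.32863 |R|=0.32863 →hi
  mid=-1.83957 |R|=0.83957 →hi
  mid=-2.09504 |R|=1.09504 →lo
  mid=-1.96731 |R|=0.96731 →hi
  mid=-2.03118 |R|=1.03118 →lo
  mid=-1.99924 |R|=0.99924 →hi
  mid=-2.01521 |R|=1.01521 →lo
  mid=-2.00722 |R|=1.00722 →lo
  ...
  [-2.00011,-1.99999] ⇒ x*=-2.0000
Stable set (-2.0000, 0).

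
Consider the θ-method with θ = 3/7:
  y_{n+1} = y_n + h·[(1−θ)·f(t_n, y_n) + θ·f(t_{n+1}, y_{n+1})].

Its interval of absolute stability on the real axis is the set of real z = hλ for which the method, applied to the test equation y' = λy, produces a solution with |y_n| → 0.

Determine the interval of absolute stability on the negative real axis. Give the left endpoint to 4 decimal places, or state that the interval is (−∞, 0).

Set f=λy, z=hλ:
  y_{n+1} = y_n + z·[4/7·y_n + 3/7·y_{n+1}] ⇒ (1 − 3/7z)y_{n+1} = (1 + 4/7z)y_n
  so R(z) = (1 + 4/7z)/(1 − 3/7z).

Solve |R(x)|<1 on ℝ⁻.
x=-1.39: |R|=0.1289
R=−1: 1+4/7x = −1+3/7x ⇒ -1/7x=2 ⇒ x=2/(-1/7)=-14.0000
Confirm numerically:
  x=-12.067: |R|=0.95526 <1
  x=-11.282: |R|=0.93346 <1
  x=-6.934: |R|=0.74585 <1
  x=-14.172: |R|=1.00347 >1
  x=-14.070: |R|=1.00142 >1
  x=-14.033: |R|=1.00067 >1
So |R|<1 on (-14.0000, 0).

z∈(-14.0000,0).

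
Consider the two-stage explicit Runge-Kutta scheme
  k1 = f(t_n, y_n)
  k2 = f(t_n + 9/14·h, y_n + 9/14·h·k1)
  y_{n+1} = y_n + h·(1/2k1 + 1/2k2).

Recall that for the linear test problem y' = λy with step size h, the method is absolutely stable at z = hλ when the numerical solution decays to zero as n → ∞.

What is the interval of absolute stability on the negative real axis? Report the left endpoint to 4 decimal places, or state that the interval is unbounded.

With y'=λy (z=hλ):
  k1=λy_n ⇒ h·k1=z·y_n;  k2=λ(1+9/14z)y_n ⇒ h·k2=z(1+9/14z)y_n
  y_{n+1}/y_n = 1 + 1/2z + 1/2z(1+9/14z) = 1 + z + 9/28z²
  so R(z) = 1 + z + 9/28z².

Solve |R(x)|<1 on ℝ⁻.
x=-0.35: |R|=0.6894
R=1: x+9/28x²=0 ⇒ x=−28/9=-3.1111; min R=1−1/(4·9/28)=0.2222>−1
Confirm numerically:
  x=-3.049: |R|=0.93913 <1
  x=-2.808: |R|=0.72642 <1
  x=-2.390: |R|=0.44603 <1
  x=-1.676: |R|=0.22689 <1
  x=-3.675: |R|=1.66609 >1
  x=-3.434: |R|=1.35640 >1
So |R|<1 on (-3.1111, 0).

z∈(-3.1111,0).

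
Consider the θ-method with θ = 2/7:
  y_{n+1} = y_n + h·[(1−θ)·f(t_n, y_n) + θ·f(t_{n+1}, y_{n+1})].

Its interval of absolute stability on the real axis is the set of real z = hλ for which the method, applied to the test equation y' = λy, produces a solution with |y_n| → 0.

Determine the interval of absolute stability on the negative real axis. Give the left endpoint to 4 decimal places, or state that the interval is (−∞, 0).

With y'=λy (z=hλ):
  y_{n+1} = y_n + z·[5/7·y_n + 2/7·y_{n+1}] ⇒ (1 − 2/7z)y_{n+1} = (1 + 5/7z)y_n
  R(z) = (1 + 5/7z)/(1 − 2/7z).

Find x<0 with |R(x)|<1.
x=-0.9: |R|=0.2841
R=−1: 1+5/7x = −1+2/7x ⇒ -3/7x=2 ⇒ x=2/(-3/7)=-4.6667
Confirm numerically:
  x=-4.416: |R|=0.95250 <1
  x=-4.002: |R|=0.86710 <1
  x=-3.394: |R|=0.72309 <1
  x=-3.340: |R|=0.70906 <1
  x=-5.083: |R|=1.07276 >1
  x=-4.939: |R|=1.04841 >1
  x=-4.877: |R|=1.03766 >1
So |R|<1 on (-4.6667, 0).

z∈(-4.6667,0).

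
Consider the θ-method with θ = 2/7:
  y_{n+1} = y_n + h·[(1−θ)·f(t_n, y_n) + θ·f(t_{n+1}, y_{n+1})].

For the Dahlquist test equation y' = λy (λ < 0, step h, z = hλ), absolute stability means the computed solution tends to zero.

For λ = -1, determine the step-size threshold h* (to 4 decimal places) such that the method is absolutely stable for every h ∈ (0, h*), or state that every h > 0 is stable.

Set f=λy, z=hλ:
  y_{n+1} = y_n + z·[5/7·y_n + 2/7·y_{n+1}] ⇒ (1 − 2/7z)y_{n+1} = (1 + 5/7z)y_n
  Hence R(z) = (1 + 5/7z)/(1 − 2/7z).

Solve |R(x)|<1 on ℝ⁻.
x=-1.75: |R|=0.1667
R=−1: 1+5/7x = −1+2/7x ⇒ -3/7x=2 ⇒ x=2/(-3/7)=-4.6667
Confirm numerically:
  x=-4.330: |R|=0.93550 <1
  x=-1.960: |R|=0.25641 <1
  x=-1.919: |R|=0.23944 <1
  x=-4.828: |R|=1.02906 >1
  x=-4.822: |R|=1.02800 >1
  x=-4.780: |R|=1.02053 >1
Stable set (-4.6667, 0).

(-4.6667,0); λ=-1 ⇒ h* = (14/3)/1 = 4.6667.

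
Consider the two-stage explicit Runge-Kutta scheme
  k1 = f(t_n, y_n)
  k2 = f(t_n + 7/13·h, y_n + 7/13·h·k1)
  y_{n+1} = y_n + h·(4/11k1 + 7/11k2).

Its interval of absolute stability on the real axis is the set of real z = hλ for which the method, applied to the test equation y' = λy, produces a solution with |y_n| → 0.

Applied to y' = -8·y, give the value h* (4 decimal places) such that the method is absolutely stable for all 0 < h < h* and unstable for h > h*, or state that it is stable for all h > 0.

Test eqn y'=λy, z=hλ:
  k1=λy_n ⇒ h·k1=z·y_n;  k2=λ(1+7/13z)y_n ⇒ h·k2=z(1+7/13z)y_n
  y_{n+1}/y_n = 1 + 4/11z + 7/11z(1+7/13z) = 1 + z + 49/143z²
  ⇒ R(z) = 1 + z + 49/143z².

Find x<0 with |R(x)|<1.
x=-1.63: |R|=0.2804
R=1: x+49/143x²=0 ⇒ x=−143/49=-2.9184; min R=1−1/(4·49/143)=0.2704>−1
Confirm numerically:
  x=-2.799: |R|=0.88552 <1
  x=-2.545: |R|=0.67440 <1
  x=-1.861: |R|=0.32573 <1
  x=-1.723: |R|=0.29426 <1
  x=-3.491: |R|=1.68499 >1
  x=-3.085: |R|=1.17615 >1
Interval (-2.9184, 0).

(-2.9184,0); λ=-8 ⇒ h* = (143/49)/8 = 0.3648.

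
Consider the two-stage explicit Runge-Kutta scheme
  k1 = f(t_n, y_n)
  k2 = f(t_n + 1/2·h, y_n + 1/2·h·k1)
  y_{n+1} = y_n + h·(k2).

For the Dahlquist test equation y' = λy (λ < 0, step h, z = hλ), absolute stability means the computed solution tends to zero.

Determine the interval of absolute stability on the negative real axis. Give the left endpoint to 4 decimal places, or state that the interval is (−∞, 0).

Test eqn y'=λy, z=hλ:
  k1=λy_n ⇒ h·k1=z·y_n;  k2=λ(1+1/2z)y_n ⇒ h·k2=z(1+1/2z)y_n
  y_{n+1}/y_n = 1 + z(1+1/2z) = 1 + z + 1/2z²
  so R(z) = 1 + z + 1/2z².

Need |R(x)|<1, x<0.
x=-0.45: |R|=0.6512
R=1: x+1/2x²=0 ⇒ x=−2=-2.0000; min R=1−1/(4·1/2)=0.5000>−1
Confirm numerically:
  x=-1.618: |R|=0.69096 <1
  x=-1.584: |R|=0.67053 <1
  x=-1.547: |R|=0.64960 <1
  x=-2.586: |R|=1.75770 >1
  x=-2.212: |R|=1.23447 >1
  x=-2.153: |R|=1.16470 >1
Interval (-2.0000, 0).

(-2.0000, 0).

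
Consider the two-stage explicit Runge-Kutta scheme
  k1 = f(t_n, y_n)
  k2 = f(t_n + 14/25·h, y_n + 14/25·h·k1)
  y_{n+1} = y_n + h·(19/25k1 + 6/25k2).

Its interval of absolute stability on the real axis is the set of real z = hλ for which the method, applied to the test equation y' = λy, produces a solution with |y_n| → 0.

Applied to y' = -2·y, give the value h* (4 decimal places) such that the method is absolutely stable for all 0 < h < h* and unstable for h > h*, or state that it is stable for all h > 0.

(-7.4405,0); λ=-2 ⇒ h* = (625/84)/2 = 3.7202.

With y'=λy (z=hλ):
  k1=λy_n ⇒ h·k1=z·y_n;  k2=λ(1+14/25z)y_n ⇒ h·k2=z(1+14/25z)y_n
  y_{n+1}/y_n = 1 + 19/25z + 6/25z(1+14/25z) = 1 + z + 84/625z²
  ⇒ R(z) = 1 + z + 84/625z².

Boundary: |R(x)|=1, x<0.
x=-0.55: |R|=0.4907
R=1: x+84/625x²=0 ⇒ x=−625/84=-7.4405; min R=1−1/(4·84/625)=-0.8601>−1
Confirm numerically:
  x=-5.058: |R|=0.61960 <1
  x=-4.702: |R|=0.73058 <1
  x=-4.311: |R|=0.81321 <1
  x=-7.956: |R|=1.55124 >1
  x=-7.504: |R|=1.06407 >1
So |R|<1 on (-7.4405, 0).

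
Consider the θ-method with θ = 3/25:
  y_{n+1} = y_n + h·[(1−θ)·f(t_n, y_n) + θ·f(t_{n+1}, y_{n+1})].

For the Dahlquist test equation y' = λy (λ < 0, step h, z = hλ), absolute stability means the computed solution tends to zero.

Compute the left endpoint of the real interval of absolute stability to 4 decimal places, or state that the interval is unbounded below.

Test eqn y'=λy, z=hλ:
  y_{n+1} = y_n + z·[22/25·y_n + 3/25·y_{n+1}] ⇒ (1 − 3/25z)y_{n+1} = (1 + 22/25z)y_n
  so R(z) = (1 + 22/25z)/(1 − 3/25z).

Boundary: |R(x)|=1, x<0.
x=-1.43: |R|=0.2206
R=−1: 1+22/25x = −1+3/25x ⇒ -19/25x=2 ⇒ x=2/(-19/25)=-2.6316
Confirm numerically:
  x=-2.210: |R|=0.74676 <1
  x=-1.931: |R|=0.56773 <1
  x=-1.780: |R|=0.46671 <1
  x=-1.540: |R|=0.29980 <1
  x=-3.184: |R|=1.30377 >1
  x=-3.159: |R|=1.29066 >1
  x=-2.857: |R|=1.12758 >1
Interval (-2.6316, 0).

z* = -2.6316.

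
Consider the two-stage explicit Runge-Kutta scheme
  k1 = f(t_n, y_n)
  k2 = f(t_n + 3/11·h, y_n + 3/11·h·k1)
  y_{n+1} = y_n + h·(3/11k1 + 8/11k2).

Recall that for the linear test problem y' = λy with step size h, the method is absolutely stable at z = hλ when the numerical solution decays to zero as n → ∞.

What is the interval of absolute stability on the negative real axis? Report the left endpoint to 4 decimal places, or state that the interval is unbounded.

(-5.0417, 0).

With y'=λy (z=hλ):
  k1=λy_n ⇒ h·k1=z·y_n;  k2=λ(1+3/11z)y_n ⇒ h·k2=z(1+3/11z)y_n
  y_{n+1}/y_n = 1 + 3/11z + 8/11z(1+3/11z) = 1 + z + 24/121z²
  ⇒ R(z) = 1 + z + 24/121z².

Boundary: |R(x)|=1, x<0.
x=-1.59: |R|=0.0886
R=1: x+24/121x²=0 ⇒ x=−121/24=-5.0417; min R=1−1/(4·24/121)=-0.2604>−1
Confirm numerically:
  x=-4.753: |R|=0.72786 <1
  x=-4.341: |R|=0.39671 <1
  x=-3.167: |R|=0.17760 <1
  x=-5.264: |R|=1.23214 >1
  x=-5.192: |R|=1.15482 >1
Interval (-5.0417, 0).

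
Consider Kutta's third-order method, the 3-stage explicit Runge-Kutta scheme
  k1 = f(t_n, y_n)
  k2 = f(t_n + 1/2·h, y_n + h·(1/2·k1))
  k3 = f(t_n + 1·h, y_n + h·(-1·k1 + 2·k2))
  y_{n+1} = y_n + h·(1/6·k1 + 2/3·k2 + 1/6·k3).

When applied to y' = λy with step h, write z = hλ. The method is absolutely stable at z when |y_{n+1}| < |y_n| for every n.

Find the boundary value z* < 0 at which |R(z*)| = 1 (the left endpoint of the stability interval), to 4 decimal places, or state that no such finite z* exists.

With y'=λy (z=hλ):
  order 3, 3-stage ⇒ R(z)=1+z+z^2/2+z^3/6
  (e.g. R(-0.93)=0.36839, |R|=0.36839)

Need |R(x)|<1, x<0.
x=-0.93: |R|=0.3684
|R(-2.4)|=0.8240 |R(-2.01)|=0.3434 |R(-1.7)|=0.0738
Bisect:
  x_lo=-2.9949 |R|=1.9872  x_hi=-0.1548 |R|=0.8565
  mid=-1.57486 |R|=0.01424 →hi
  mid=-2.28486 |R|=0.66262 →hi
  mid=-2.63987 |R|=1.22158 →lo
  mid=-2.46236 |R|=0.91906 →hi
  mid=-2.55111 |R|=1.06421 →lo
  mid=-2.50674 |R|=0.99015 →hi
  mid=-2.52893 |R|=1.02680 →lo
  mid=-2.51783 |R|=1.00838 →lo
  mid=-2.51229 |R|=0.99924 →hi
  mid=-2.51506 |R|=1.00381 →lo
  ...
  [-2.51281,-2.51263] ⇒ x*=-2.5127
Interval (-2.5127, 0).

left endpoint -2.5127.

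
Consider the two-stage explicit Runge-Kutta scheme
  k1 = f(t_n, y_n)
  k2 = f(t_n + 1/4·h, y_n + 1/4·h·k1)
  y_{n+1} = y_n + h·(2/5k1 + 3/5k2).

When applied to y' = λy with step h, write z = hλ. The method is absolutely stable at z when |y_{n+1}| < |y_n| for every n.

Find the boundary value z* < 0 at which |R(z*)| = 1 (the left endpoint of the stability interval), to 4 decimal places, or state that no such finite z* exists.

left endpoint -6.6667.

On y'=λy, z=hλ:
  k1=λy_n ⇒ h·k1=z·y_n;  k2=λ(1+1/4z)y_n ⇒ h·k2=z(1+1/4z)y_n
  y_{n+1}/y_n = 1 + 2/5z + 3/5z(1+1/4z) = 1 + z + 3/20z²
  ⇒ R(z) = 1 + z + 3/20z².

Need |R(x)|<1, x<0.
x=-0.97: |R|=0.1711
R=1: x+3/20x²=0 ⇒ x=−20/3=-6.6667; min R=1−1/(4·3/20)=-0.6667>−1
Confirm numerically:
  x=-5.145: |R|=0.17435 <1
  x=-5.070: |R|=0.21426 <1
  x=-4.811: |R|=0.33914 <1
  x=-3.343: |R|=0.66665 <1
  x=-6.990: |R|=1.33901 >1
  x=-6.941: |R|=1.28562 >1
So |R|<1 on (-6.6667, 0).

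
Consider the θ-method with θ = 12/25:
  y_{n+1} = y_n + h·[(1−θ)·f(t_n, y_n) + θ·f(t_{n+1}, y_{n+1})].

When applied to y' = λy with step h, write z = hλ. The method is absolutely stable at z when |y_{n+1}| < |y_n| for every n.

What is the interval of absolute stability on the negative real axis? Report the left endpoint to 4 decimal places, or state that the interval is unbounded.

(-50.0000, 0).

On y'=λy, z=hλ:
  y_{n+1} = y_n + z·[13/25·y_n + 12/25·y_{n+1}] ⇒ (1 − 12/25z)y_{n+1} = (1 + 13/25z)y_n
  Hence R(z) = (1 + 13/25z)/(1 − 12/25z).

Find x<0 with |R(x)|<1.
x=-1.67: |R|=0.0730
R=−1: 1+13/25x = −1+12/25x ⇒ -1/25x=2 ⇒ x=2/(-1/25)=-50.0000
Confirm numerically:
  x=-46.840: |R|=0.99462 <1
  x=-20.484: |R|=0.89101 <1
  x=-20.355: |R|=0.88990 <1
  x=-50.418: |R|=1.00066 >1
  x=-50.373: |R|=1.00059 >1
  x=-50.242: |R|=1.00039 >1
So |R|<1 on (-50.0000, 0).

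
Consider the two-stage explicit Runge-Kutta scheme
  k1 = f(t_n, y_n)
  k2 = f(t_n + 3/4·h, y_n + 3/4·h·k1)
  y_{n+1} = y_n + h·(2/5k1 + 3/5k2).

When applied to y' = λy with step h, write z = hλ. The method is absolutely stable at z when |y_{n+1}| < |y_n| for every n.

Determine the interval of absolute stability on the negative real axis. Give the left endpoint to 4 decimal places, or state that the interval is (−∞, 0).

With y'=λy (z=hλ):
  k1=λy_n ⇒ h·k1=z·y_n;  k2=λ(1+3/4z)y_n ⇒ h·k2=z(1+3/4z)y_n
  y_{n+1}/y_n = 1 + 2/5z + 3/5z(1+3/4z) = 1 + z + 9/20z²
  so R(z) = 1 + z + 9/20z².

Need |R(x)|<1, x<0.
x=-0.49: |R|=0.6180
R=1: x+9/20x²=0 ⇒ x=−20/9=-2.2222; min R=1−1/(4·9/20)=0.4444>−1
Confirm numerically:
  x=-1.344: |R|=0.46885 <1
  x=-1.208: |R|=0.44867 <1
  x=-0.912: |R|=0.46228 <1
  x=-2.625: |R|=1.47578 >1
  x=-2.617: |R|=1.46491 >1
  x=-2.538: |R|=1.36065 >1
Stable set (-2.2222, 0).

(-2.2222, 0).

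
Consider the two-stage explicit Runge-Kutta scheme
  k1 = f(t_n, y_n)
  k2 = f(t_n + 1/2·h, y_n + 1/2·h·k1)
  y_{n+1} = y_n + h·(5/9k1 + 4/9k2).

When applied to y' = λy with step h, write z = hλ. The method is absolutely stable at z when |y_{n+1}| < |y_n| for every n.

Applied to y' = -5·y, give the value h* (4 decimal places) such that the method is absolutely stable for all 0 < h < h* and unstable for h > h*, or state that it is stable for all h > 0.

(-4.5000,0); λ=-5 ⇒ h* = (9/2)/5 = 0.9000.

Test eqn y'=λy, z=hλ:
  k1=λy_n ⇒ h·k1=z·y_n;  k2=λ(1+1/2z)y_n ⇒ h·k2=z(1+1/2z)y_n
  y_{n+1}/y_n = 1 + 5/9z + 4/9z(1+1/2z) = 1 + z + 2/9z²
  ⇒ R(z) = 1 + z + 2/9z².

Solve |R(x)|<1 on ℝ⁻.
x=-1.3: |R|=0.0756
R=1: x+2/9x²=0 ⇒ x=−9/2=-4.5000; min R=1−1/(4·2/9)=-0.1250>−1
Confirm numerically:
  x=-4.190: |R|=0.71136 <1
  x=-3.600: |R|=0.28000 <1
  x=-3.485: |R|=0.21394 <1
  x=-5.052: |R|=1.61971 >1
  x=-4.695: |R|=1.20345 >1
  x=-4.678: |R|=1.18504 >1
So |R|<1 on (-4.5000, 0).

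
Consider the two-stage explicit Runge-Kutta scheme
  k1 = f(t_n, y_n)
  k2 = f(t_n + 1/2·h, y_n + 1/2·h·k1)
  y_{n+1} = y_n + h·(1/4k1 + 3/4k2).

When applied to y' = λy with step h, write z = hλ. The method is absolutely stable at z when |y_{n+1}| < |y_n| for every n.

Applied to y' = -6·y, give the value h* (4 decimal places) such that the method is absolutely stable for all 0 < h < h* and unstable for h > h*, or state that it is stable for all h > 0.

Test eqn y'=λy, z=hλ:
  k1=λy_n ⇒ h·k1=z·y_n;  k2=λ(1+1/2z)y_n ⇒ h·k2=z(1+1/2z)y_n
  y_{n+1}/y_n = 1 + 1/4z + 3/4z(1+1/2z) = 1 + z + 3/8z²
  ⇒ R(z) = 1 + z + 3/8z².

Solve |R(x)|<1 on ℝ⁻.
x=-0.78: |R|=0.4481
R=1: x+3/8x²=0 ⇒ x=−8/3=-2.6667; min R=1−1/(4·3/8)=0.3333>−1
Confirm numerically:
  x=-2.163: |R|=0.59146 <1
  x=-1.726: |R|=0.39115 <1
  x=-1.428: |R|=0.33669 <1
  x=-3.182: |R|=1.61492 >1
  x=-2.899: |R|=1.25258 >1
  x=-2.801: |R|=1.14110 >1
Interval (-2.6667, 0).

(-2.6667,0); λ=-6 ⇒ h* = (8/3)/6 = 0.4444.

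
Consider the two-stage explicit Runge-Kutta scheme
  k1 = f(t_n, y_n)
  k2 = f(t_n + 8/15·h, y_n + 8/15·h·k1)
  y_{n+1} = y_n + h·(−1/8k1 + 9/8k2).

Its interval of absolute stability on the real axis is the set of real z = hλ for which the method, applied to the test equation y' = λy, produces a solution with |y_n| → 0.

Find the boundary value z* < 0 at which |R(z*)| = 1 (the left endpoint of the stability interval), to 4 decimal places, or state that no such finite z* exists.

Test eqn y'=λy, z=hλ:
  k1=λy_n ⇒ h·k1=z·y_n;  k2=λ(1+8/15z)y_n ⇒ h·k2=z(1+8/15z)y_n
  y_{n+1}/y_n = 1 − 1/8z + 9/8z(1+8/15z) = 1 + z + 3/5z²
  ⇒ R(z) = 1 + z + 3/5z².

Need |R(x)|<1, x<0.
x=-1.08: |R|=0.6198
R=1: x+3/5x²=0 ⇒ x=−5/3=-1.6667; min R=1−1/(4·3/5)=0.5833>−1
Confirm numerically:
  x=-1.623: |R|=0.95748 <1
  x=-1.223: |R|=0.67444 <1
  x=-0.694: |R|=0.59498 <1
  x=-2.242: |R|=1.77394 >1
  x=-2.057: |R|=1.48175 >1
  x=-1.702: |R|=1.03608 >1
Stable set (-1.6667, 0).

z* = -1.6667.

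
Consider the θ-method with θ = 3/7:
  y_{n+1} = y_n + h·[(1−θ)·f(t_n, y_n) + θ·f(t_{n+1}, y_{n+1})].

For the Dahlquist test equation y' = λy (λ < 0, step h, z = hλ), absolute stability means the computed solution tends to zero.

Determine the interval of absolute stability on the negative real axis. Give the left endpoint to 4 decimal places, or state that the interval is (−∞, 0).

Test eqn y'=λy, z=hλ:
  y_{n+1} = y_n + z·[4/7·y_n + 3/7·y_{n+1}] ⇒ (1 − 3/7z)y_{n+1} = (1 + 4/7z)y_n
  R(z) = (1 + 4/7z)/(1 − 3/7z).

Boundary: |R(x)|=1, x<0.
x=-1.55: |R|=0.0687
R=−1: 1+4/7x = −1+3/7x ⇒ -1/7x=2 ⇒ x=2/(-1/7)=-14.0000
Confirm numerically:
  x=-10.297: |R|=0.90227 <1
  x=-7.870: |R|=0.79974 <1
  x=-6.521: |R|=0.71844 <1
  x=-5.743: |R|=0.65921 <1
  x=-14.474: |R|=1.00940 >1
  x=-14.458: |R|=1.00909 >1
So |R|<1 on (-14.0000, 0).

(-14.0000, 0).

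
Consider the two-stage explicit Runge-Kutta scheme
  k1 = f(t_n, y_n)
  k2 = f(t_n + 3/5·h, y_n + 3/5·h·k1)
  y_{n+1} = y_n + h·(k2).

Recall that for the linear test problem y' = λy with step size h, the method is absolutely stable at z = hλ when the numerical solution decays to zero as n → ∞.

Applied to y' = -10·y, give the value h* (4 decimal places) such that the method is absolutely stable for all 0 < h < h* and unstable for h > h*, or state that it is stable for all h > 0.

(-1.6667,0); λ=-10 ⇒ h* = (5/3)/10 = 0.1667.

Set f=λy, z=hλ:
  k1=λy_n ⇒ h·k1=z·y_n;  k2=λ(1+3/5z)y_n ⇒ h·k2=z(1+3/5z)y_n
  y_{n+1}/y_n = 1 + z(1+3/5z) = 1 + z + 3/5z²
  ⇒ R(z) = 1 + z + 3/5z².

Need |R(x)|<1, x<0.
x=-0.48: |R|=0.6582
R=1: x+3/5x²=0 ⇒ x=−5/3=-1.6667; min R=1−1/(4·3/5)=0.5833>−1
Confirm numerically:
  x=-1.397: |R|=0.77397 <1
  x=-0.942: |R|=0.59042 <1
  x=-0.876: |R|=0.58443 <1
  x=-2.047: |R|=1.46713 >1
  x=-1.857: |R|=1.21207 >1
Stable set (-1.6667, 0).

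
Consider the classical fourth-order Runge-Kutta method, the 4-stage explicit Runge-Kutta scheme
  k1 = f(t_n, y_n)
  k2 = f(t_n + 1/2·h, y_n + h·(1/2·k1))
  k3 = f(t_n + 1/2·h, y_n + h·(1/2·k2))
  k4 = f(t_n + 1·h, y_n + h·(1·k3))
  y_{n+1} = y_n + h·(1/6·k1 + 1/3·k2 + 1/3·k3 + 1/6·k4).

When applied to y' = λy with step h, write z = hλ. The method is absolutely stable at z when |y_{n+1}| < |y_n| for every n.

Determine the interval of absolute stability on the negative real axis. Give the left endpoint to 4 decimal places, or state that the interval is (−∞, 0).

(-2.7853, 0).

Test eqn y'=λy, z=hλ:
  order 4, 4-stage ⇒ R(z)=1+z+z^2/2+z^3/6+z^4/24
  (e.g. R(-0.41)=0.66374, |R|=0.66374)

Need |R(x)|<1, x<0.
x=-0.41: |R|=0.6637
|R(-2.81)|=1.0379 |R(-2.07)|=0.3592 |R(-2.03)|=0.3438
Bisect:
  x_lo=-3.1287 |R|=1.6538  x_hi=-0.3825 |R|=0.6822
  mid=-1.75559 |R|=0.27945 →hi
  mid=-2.44214 |R|=0.59446 →hi
  mid=-2.78542 |R|=1.00019 →lo
  mid=-2.61378 |R|=0.77074 →hi
  mid=-2.69960 |R|=0.87830 →hi
  mid=-2.74251 |R|=0.93738 →hi
  mid=-2.76396 |R|=0.96831 →hi
  mid=-2.77469 |R|=0.98413 →hi
  ...
  [-2.78542,-2.78525] ⇒ x*=-2.7853
So |R|<1 on (-2.7853, 0).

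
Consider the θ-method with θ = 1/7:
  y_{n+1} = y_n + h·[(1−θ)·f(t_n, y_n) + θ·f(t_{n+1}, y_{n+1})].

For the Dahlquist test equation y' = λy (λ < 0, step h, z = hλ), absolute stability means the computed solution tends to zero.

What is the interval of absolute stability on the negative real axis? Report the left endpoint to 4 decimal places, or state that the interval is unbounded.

Test eqn y'=λy, z=hλ:
  y_{n+1} = y_n + z·[6/7·y_n + 1/7·y_{n+1}] ⇒ (1 − 1/7z)y_{n+1} = (1 + 6/7z)y_n
  R(z) = (1 + 6/7z)/(1 − 1/7z).

Solve |R(x)|<1 on ℝ⁻.
x=-1.21: |R|=0.0317
R=−1: 1+6/7x = −1+1/7x ⇒ -5/7x=2 ⇒ x=2/(-5/7)=-2.8000
Confirm numerically:
  x=-2.258: |R|=0.70728 <1
  x=-2.100: |R|=0.61538 <1
  x=-1.166: |R|=0.00049 <1
  x=-3.374: |R|=1.27665 >1
  x=-3.342: |R|=1.26204 >1
  x=-3.071: |R|=1.13454 >1
Interval (-2.8000, 0).

z∈(-2.8000,0).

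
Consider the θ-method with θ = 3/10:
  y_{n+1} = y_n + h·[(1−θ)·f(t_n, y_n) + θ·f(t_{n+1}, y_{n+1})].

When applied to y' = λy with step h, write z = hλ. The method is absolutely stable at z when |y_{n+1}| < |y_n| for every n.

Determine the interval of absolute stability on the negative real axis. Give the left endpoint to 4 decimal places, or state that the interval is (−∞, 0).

Set f=λy, z=hλ:
  y_{n+1} = y_n + z·[7/10·y_n + 3/10·y_{n+1}] ⇒ (1 − 3/10z)y_{n+1} = (1 + 7/10z)y_n
  so R(z) = (1 + 7/10z)/(1 − 3/10z).

Solve |R(x)|<1 on ℝ⁻.
x=-0.63: |R|=0.4701
R=−1: 1+7/10x = −1+3/10x ⇒ -2/5x=2 ⇒ x=2/(-2/5)=-5.0000
Confirm numerically:
  x=-4.370: |R|=0.89096 <1
  x=-3.705: |R|=0.75468 <1
  x=-2.172: |R|=0.31509 <1
  x=-5.489: |R|=1.07390 >1
  x=-5.292: |R|=1.04514 >1
  x=-5.245: |R|=1.03808 >1
Interval (-5.0000, 0).

z∈(-5.0000,0).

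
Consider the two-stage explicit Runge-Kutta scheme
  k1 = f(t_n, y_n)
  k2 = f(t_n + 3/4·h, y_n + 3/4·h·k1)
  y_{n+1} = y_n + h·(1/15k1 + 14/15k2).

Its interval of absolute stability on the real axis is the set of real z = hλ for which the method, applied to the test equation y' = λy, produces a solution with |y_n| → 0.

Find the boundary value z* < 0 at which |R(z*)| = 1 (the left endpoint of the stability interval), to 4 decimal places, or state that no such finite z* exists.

On y'=λy, z=hλ:
  k1=λy_n ⇒ h·k1=z·y_n;  k2=λ(1+3/4z)y_n ⇒ h·k2=z(1+3/4z)y_n
  y_{n+1}/y_n = 1 + 1/15z + 14/15z(1+3/4z) = 1 + z + 7/10z²
  so R(z) = 1 + z + 7/10z².

Find x<0 with |R(x)|<1.
x=-1.73: |R|=1.3650
R=1: x+7/10x²=0 ⇒ x=−10/7=-1.4286; min R=1−1/(4·7/10)=0.6429>−1
Confirm numerically:
  x=-1.171: |R|=0.78887 <1
  x=-0.972: |R|=0.68935 <1
  x=-0.846: |R|=0.65500 <1
  x=-0.833: |R|=0.65272 <1
  x=-2.004: |R|=1.80721 >1
  x=-2.000: |R|=1.80000 >1
  x=-1.533: |R|=1.11206 >1
So |R|<1 on (-1.4286, 0).

z* = -1.4286.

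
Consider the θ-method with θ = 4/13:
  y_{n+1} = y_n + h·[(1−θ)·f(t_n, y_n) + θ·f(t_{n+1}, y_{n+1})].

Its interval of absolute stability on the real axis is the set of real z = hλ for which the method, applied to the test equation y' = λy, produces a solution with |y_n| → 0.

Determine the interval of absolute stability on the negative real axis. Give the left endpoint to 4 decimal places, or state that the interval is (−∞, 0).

z∈(-5.2000,0).

On y'=λy, z=hλ:
  y_{n+1} = y_n + z·[9/13·y_n + 4/13·y_{n+1}] ⇒ (1 − 4/13z)y_{n+1} = (1 + 9/13z)y_n
  R(z) = (1 + 9/13z)/(1 − 4/13z).

Find x<0 with |R(x)|<1.
x=-1.56: |R|=0.0541
R=−1: 1+9/13x = −1+4/13x ⇒ -5/13x=2 ⇒ x=2/(-5/13)=-5.2000
Confirm numerically:
  x=-5.168: |R|=0.99525 <1
  x=-3.482: |R|=0.68100 <1
  x=-2.741: |R|=0.48694 <1
  x=-5.795: |R|=1.08223 >1
  x=-5.383: |R|=1.02650 >1
  x=-5.324: |R|=1.01808 >1
So |R|<1 on (-5.2000, 0).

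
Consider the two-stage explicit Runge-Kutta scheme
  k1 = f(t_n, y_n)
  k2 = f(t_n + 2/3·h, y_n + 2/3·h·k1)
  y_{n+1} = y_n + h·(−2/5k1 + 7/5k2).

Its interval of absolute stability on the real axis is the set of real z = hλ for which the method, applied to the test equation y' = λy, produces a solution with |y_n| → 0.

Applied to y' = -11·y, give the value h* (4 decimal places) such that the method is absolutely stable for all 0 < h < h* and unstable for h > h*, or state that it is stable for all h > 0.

(-1.0714,0); λ=-11 ⇒ h* = (15/14)/11 = 0.0974.

Set f=λy, z=hλ:
  k1=λy_n ⇒ h·k1=z·y_n;  k2=λ(1+2/3z)y_n ⇒ h·k2=z(1+2/3z)y_n
  y_{n+1}/y_n = 1 − 2/5z + 7/5z(1+2/3z) = 1 + z + 14/15z²
  ⇒ R(z) = 1 + z + 14/15z².

Need |R(x)|<1, x<0.
x=-0.94: |R|=0.8847
R=1: x+14/15x²=0 ⇒ x=−15/14=-1.0714; min R=1−1/(4·14/15)=0.7321>−1
Confirm numerically:
  x=-1.039: |R|=0.96855 <1
  x=-0.971: |R|=0.90898 <1
  x=-0.765: |R|=0.78121 <1
  x=-0.746: |R|=0.77341 <1
  x=-1.519: |R|=1.63454 >1
  x=-1.184: |R|=1.12440 >1
Stable set (-1.0714, 0).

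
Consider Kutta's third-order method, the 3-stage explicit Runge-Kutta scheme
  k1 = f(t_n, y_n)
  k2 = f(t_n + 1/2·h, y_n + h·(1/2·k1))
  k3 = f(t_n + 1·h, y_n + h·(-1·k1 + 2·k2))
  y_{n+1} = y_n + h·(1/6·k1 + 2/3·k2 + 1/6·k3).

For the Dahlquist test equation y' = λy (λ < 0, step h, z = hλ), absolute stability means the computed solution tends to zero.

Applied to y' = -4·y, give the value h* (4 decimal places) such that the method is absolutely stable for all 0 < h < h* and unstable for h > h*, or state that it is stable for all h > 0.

(-2.5127,0); λ=-4 ⇒ h* = 0.6282.

Set f=λy, z=hλ:
  order 3, 3-stage ⇒ R(z)=1+z+z^2/2+z^3/6
  (e.g. R(-0.77)=0.45036, |R|=0.45036)

Need |R(x)|<1, x<0.
x=-0.77: |R|=0.4504
|R(-1.8)|=0.1520 |R(-1.78)|=0.1358 |R(-0.74)|=0.4663
Bisect:
  x_lo=-3.1286 |R|=2.3383  x_hi=-0.1839 |R|=0.8320
  mid=-1.65623 |R|=0.04188 →hi
  mid=-2.39239 |R|=0.81278 →hi
  mid=-2.76047 |R|=1.45627 →lo
  mid=-2.57643 |R|=1.10783 →lo
  mid=-2.48441 |R|=0.95402 →hi
  mid=-2.53042 |R|=1.02930 →lo
  mid=-2.50742 |R|=0.99126 →hi
  mid=-2.51892 |R|=1.01018 →lo
  mid=-2.51317 |R|=1.00070 →lo
  mid=-2.51029 |R|=0.99597 →hi
  ...
  [-2.51281,-2.51263] ⇒ x*=-2.5127
Stable set (-2.5127, 0).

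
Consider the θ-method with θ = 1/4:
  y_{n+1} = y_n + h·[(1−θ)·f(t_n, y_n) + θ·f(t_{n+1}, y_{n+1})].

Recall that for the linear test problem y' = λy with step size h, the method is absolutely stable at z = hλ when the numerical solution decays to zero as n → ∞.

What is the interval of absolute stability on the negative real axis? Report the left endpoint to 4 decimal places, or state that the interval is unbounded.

z∈(-4.0000,0).

On y'=λy, z=hλ:
  y_{n+1} = y_n + z·[3/4·y_n + 1/4·y_{n+1}] ⇒ (1 − 1/4z)y_{n+1} = (1 + 3/4z)y_n
  Hence R(z) = (1 + 3/4z)/(1 − 1/4z).

Solve |R(x)|<1 on ℝ⁻.
x=-1.42: |R|=0.0480
R=−1: 1+3/4x = −1+1/4x ⇒ -1/2x=2 ⇒ x=2/(-1/2)=-4.0000
Confirm numerically:
  x=-3.733: |R|=0.93095 <1
  x=-2.619: |R|=0.58272 <1
  x=-2.180: |R|=0.41100 <1
  x=-1.831: |R|=0.25605 <1
  x=-4.500: |R|=1.11765 >1
  x=-4.168: |R|=1.04114 >1
  x=-4.025: |R|=1.00623 >1
So |R|<1 on (-4.0000, 0).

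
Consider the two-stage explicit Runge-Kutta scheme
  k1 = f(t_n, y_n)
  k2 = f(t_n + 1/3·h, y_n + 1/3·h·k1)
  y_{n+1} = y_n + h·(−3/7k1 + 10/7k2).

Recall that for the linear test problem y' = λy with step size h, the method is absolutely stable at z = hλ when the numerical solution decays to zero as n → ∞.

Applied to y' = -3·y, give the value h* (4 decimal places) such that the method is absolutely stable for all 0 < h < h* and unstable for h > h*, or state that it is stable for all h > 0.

Set f=λy, z=hλ:
  k1=λy_n ⇒ h·k1=z·y_n;  k2=λ(1+1/3z)y_n ⇒ h·k2=z(1+1/3z)y_n
  y_{n+1}/y_n = 1 − 3/7z + 10/7z(1+1/3z) = 1 + z + 10/21z²
  R(z) = 1 + z + 10/21z².

Find x<0 with |R(x)|<1.
x=-0.46: |R|=0.6408
R=1: x+10/21x²=0 ⇒ x=−21/10=-2.1000; min R=1−1/(4·10/21)=0.4750>−1
Confirm numerically:
  x=-1.611: |R|=0.62487 <1
  x=-1.442: |R|=0.54817 <1
  x=-1.130: |R|=0.47805 <1
  x=-2.507: |R|=1.48588 >1
  x=-2.402: |R|=1.34543 >1
  x=-2.201: |R|=1.10586 >1
Interval (-2.1000, 0).

(-2.1000,0); λ=-3 ⇒ h* = (21/10)/3 = 0.7000.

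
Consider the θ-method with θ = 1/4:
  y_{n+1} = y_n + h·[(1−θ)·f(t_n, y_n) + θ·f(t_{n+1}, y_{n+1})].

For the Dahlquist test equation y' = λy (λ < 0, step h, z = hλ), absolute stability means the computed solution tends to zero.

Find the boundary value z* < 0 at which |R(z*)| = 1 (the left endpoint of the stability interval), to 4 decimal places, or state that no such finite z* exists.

z* = -4.0000.

Set f=λy, z=hλ:
  y_{n+1} = y_n + z·[3/4·y_n + 1/4·y_{n+1}] ⇒ (1 − 1/4z)y_{n+1} = (1 + 3/4z)y_n
  so R(z) = (1 + 3/4z)/(1 − 1/4z).

Need |R(x)|<1, x<0.
x=-0.87: |R|=0.2854
R=−1: 1+3/4x = −1+1/4x ⇒ -1/2x=2 ⇒ x=2/(-1/2)=-4.0000
Confirm numerically:
  x=-3.365: |R|=0.82756 <1
  x=-3.308: |R|=0.81062 <1
  x=-1.925: |R|=0.29958 <1
  x=-4.430: |R|=1.10202 >1
  x=-4.207: |R|=1.05044 >1
  x=-4.079: |R|=1.01956 >1
So |R|<1 on (-4.0000, 0).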